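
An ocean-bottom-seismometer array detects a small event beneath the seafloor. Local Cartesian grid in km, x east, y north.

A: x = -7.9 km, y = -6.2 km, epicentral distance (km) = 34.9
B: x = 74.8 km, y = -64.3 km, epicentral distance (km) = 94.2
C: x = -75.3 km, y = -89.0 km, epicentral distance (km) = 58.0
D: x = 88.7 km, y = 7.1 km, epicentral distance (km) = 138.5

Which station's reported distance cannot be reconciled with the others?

A

Solve using three stations at a time. Using B, C, D (subtract circle equations pairwise → linear system) gives (x, y) ≈ (-17.8, -81.4).
Distances from that point to each station vs reported:
  A: calculated 75.9 vs reported 34.9 → residual 41.0 km
  B: calculated 94.2 vs reported 94.2 → residual 0.0 km
  C: calculated 58.0 vs reported 58.0 → residual 0.0 km
  D: calculated 138.5 vs reported 138.5 → residual 0.0 km
B, C, D are mutually consistent (residuals ≈ 0); A is off by 41.0 km.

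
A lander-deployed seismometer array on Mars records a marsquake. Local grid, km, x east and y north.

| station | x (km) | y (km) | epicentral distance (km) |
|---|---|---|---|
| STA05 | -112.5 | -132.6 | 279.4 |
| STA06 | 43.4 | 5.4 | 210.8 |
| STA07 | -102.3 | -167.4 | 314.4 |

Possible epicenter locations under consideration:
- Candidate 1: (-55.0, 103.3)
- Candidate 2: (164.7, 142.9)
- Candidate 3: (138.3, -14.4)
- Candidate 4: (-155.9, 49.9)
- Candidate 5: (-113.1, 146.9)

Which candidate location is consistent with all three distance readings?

For each candidate, compare |candidate − station| to the reported distance:
Candidate 1: residuals STA05 36.6, STA06 72.0, STA07 39.6 → max 72.0 km
Candidate 2: residuals STA05 111.4, STA06 27.4, STA07 95.0 → max 111.4 km
Candidate 3: residuals STA05 2.1, STA06 113.9, STA07 29.3 → max 113.9 km
Candidate 4: residuals STA05 91.8, STA06 6.6, STA07 90.6 → max 91.8 km
Candidate 5: residuals STA05 0.1, STA06 0.2, STA07 0.1 → max 0.2 km
Only Candidate 5 has all residuals ≈ 0.

Candidate 5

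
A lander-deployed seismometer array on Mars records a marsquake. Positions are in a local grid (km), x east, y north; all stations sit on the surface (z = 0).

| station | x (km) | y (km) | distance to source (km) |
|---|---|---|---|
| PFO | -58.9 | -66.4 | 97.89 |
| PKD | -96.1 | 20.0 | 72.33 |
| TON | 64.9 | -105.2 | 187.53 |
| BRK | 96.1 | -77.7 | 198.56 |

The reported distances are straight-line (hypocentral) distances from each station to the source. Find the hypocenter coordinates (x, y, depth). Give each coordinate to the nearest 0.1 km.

x ≈ -72.1 km, y ≈ 4.3 km, depth ≈ 66.4 km

Each station gives a sphere (x−x_i)² + (y−y_i)² + z² = d_i² (stations at z=0).
Subtracting the PFO sphere from PKD and TON: z² cancels, leaving linear equations in x and y:
-74.4 x + 172.8 y = 6107.86
247.6 x − 77.6 y = -18184.17
Solving: x ≈ -72.092, y ≈ 4.307 km (keep extra digits for the depth step; rounded: -72.1, 4.3).
Then from the PFO sphere: z² = 97.89² − (x + 58.9)² − (y + 66.4)² with x = -72.092, y = 4.307, so z ≈ 66.400 ≈ 66.4 km.
Check against BRK (with the unrounded solution): distance 198.55 ≈ 198.56 km. ✓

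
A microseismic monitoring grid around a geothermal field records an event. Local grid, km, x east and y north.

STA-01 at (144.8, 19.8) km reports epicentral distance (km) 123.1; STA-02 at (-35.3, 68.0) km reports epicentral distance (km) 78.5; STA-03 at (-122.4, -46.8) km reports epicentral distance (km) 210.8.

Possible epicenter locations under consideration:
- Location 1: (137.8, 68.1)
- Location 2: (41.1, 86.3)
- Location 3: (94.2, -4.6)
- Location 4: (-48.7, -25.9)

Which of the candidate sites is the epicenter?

For each candidate, compare |candidate − station| to the reported distance:
Location 1: residuals STA-01 74.3, STA-02 94.6, STA-03 73.6 → max 94.6 km
Location 2: residuals STA-01 0.1, STA-02 0.1, STA-03 0.0 → max 0.1 km
Location 3: residuals STA-01 66.9, STA-02 70.0, STA-03 9.9 → max 70.0 km
Location 4: residuals STA-01 75.7, STA-02 16.4, STA-03 134.2 → max 134.2 km
Only Location 2 has all residuals ≈ 0.

Location 2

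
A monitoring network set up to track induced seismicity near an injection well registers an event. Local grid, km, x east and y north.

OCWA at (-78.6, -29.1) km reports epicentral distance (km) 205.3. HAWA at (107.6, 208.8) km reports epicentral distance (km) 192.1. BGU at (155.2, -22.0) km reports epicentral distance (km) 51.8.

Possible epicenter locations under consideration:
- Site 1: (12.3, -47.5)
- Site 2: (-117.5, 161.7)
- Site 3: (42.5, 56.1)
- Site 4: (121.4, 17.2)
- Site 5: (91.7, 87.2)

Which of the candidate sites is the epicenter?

For each candidate, compare |candidate − station| to the reported distance:
Site 1: residuals OCWA 112.6, HAWA 81.3, BGU 93.4 → max 112.6 km
Site 2: residuals OCWA 10.6, HAWA 37.9, BGU 277.0 → max 277.0 km
Site 3: residuals OCWA 57.2, HAWA 26.1, BGU 85.3 → max 85.3 km
Site 4: residuals OCWA 0.0, HAWA 0.0, BGU 0.0 → max 0.0 km
Site 5: residuals OCWA 0.9, HAWA 69.5, BGU 74.5 → max 74.5 km
Only Site 4 has all residuals ≈ 0.

Site 4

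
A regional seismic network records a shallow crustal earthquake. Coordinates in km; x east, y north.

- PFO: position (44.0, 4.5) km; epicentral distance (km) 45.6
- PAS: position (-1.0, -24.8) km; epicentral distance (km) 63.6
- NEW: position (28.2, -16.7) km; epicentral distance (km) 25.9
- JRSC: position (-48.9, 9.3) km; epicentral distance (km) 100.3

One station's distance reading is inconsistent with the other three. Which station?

Solve using three stations at a time. Using PFO, NEW, JRSC (subtract circle equations pairwise → linear system) gives (x, y) ≈ (38.0, -40.8).
Distances from that point to each station vs reported:
  PFO: calculated 45.7 vs reported 45.6 → residual 0.1 km
  PAS: calculated 42.2 vs reported 63.6 → residual 21.4 km
  NEW: calculated 26.0 vs reported 25.9 → residual 0.1 km
  JRSC: calculated 100.3 vs reported 100.3 → residual 0.0 km
PFO, NEW, JRSC are mutually consistent (residuals ≈ 0); PAS is off by 21.4 km.

PAS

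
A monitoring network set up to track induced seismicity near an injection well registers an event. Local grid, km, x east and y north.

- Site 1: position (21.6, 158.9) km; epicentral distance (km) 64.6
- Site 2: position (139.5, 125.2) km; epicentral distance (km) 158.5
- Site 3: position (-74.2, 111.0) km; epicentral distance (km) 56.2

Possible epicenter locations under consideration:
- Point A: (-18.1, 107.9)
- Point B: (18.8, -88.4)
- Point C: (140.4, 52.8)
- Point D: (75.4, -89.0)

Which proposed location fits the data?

Point A

For each candidate, compare |candidate − station| to the reported distance:
Point A: residuals Site 1 0.0, Site 2 0.0, Site 3 0.0 → max 0.0 km
Point B: residuals Site 1 182.7, Site 2 86.8, Site 3 163.8 → max 182.7 km
Point C: residuals Site 1 94.7, Site 2 86.1, Site 3 166.2 → max 166.2 km
Point D: residuals Site 1 189.1, Site 2 65.1, Site 3 193.6 → max 193.6 km
Only Point A has all residuals ≈ 0.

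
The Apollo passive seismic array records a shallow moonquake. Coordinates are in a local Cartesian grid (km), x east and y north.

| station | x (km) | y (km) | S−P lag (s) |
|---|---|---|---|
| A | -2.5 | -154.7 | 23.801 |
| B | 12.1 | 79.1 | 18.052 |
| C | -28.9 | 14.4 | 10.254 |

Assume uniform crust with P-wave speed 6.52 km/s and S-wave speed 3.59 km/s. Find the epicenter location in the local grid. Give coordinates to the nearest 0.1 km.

(-109.9, 2.2)

Distance from S−P lag: d = Δt · v_P v_S / (v_P − v_S) = Δt · (6.52·3.59)/(6.52−3.59) ≈ 7.9887·Δt.
So d_A = 190.14, d_B = 144.21, d_C = 81.92 km.
Circle about each station: (x + 2.5)² + (y + 154.7)² = 190.14²; (x − 12.1)² + (y − 79.1)² = 144.21²; (x + 28.9)² + (y − 14.4)² = 81.92².
Subtracting pairs of circle equations eliminates x²+y² and gives linear equations (the radical axes):
29.2 x + 467.6 y = -2178.42
-52.8 x + 338.2 y = 6546.56
Solving the 2×2 system: x ≈ -109.9, y ≈ 2.2 km.
Check against A (with the unrounded x, y): √((x + 2.5)²+(y + 154.7)²) = 190.13 ≈ 190.14 km. ✓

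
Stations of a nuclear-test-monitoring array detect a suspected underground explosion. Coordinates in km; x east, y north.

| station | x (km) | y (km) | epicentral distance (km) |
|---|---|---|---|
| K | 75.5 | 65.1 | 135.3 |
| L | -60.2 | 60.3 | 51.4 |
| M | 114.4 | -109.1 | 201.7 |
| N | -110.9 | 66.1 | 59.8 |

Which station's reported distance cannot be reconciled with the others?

Solve using three stations at a time. Using K, L, M (subtract circle equations pairwise → linear system) gives (x, y) ≈ (-48.2, 10.3).
Distances from that point to each station vs reported:
  K: calculated 135.3 vs reported 135.3 → residual 0.0 km
  L: calculated 51.5 vs reported 51.4 → residual 0.1 km
  M: calculated 201.7 vs reported 201.7 → residual 0.0 km
  N: calculated 84.0 vs reported 59.8 → residual 24.2 km
K, L, M are mutually consistent (residuals ≈ 0); N is off by 24.2 km.

N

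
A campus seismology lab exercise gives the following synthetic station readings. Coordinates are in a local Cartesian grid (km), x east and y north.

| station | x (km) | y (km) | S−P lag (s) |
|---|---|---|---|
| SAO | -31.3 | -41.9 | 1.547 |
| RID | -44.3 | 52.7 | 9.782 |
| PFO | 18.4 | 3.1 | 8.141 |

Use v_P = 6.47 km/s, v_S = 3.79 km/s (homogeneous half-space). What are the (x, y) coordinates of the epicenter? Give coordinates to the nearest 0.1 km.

(-44.5, -36.8)

Distance from S−P lag: d = Δt · v_P v_S / (v_P − v_S) = Δt · (6.47·3.79)/(6.47−3.79) ≈ 9.1497·Δt.
So d_SAO = 14.15, d_RID = 89.50, d_PFO = 74.49 km.
Circle about each station: (x + 31.3)² + (y + 41.9)² = 14.15²; (x + 44.3)² + (y − 52.7)² = 89.50²; (x − 18.4)² + (y − 3.1)² = 74.49².
Subtracting the SAO equation from the RID and PFO equations removes the quadratic terms:
-26.0 x + 189.2 y = -5805.55
99.4 x + 90.0 y = -7735.67
Solving the 2×2 system: x ≈ -44.5, y ≈ -36.8 km.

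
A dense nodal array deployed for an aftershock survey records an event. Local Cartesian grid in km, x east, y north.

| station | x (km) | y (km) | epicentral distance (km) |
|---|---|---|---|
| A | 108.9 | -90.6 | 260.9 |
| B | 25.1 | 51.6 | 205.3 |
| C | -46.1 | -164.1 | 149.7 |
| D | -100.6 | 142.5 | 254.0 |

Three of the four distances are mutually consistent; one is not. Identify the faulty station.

Solve using three stations at a time. Using A, B, C (subtract circle equations pairwise → linear system) gives (x, y) ≈ (-149.7, -56.1).
Distances from that point to each station vs reported:
  A: calculated 260.9 vs reported 260.9 → residual 0.0 km
  B: calculated 205.3 vs reported 205.3 → residual 0.0 km
  C: calculated 149.7 vs reported 149.7 → residual 0.0 km
  D: calculated 204.5 vs reported 254.0 → residual 49.5 km
A, B, C are mutually consistent (residuals ≈ 0); D is off by 49.5 km.

D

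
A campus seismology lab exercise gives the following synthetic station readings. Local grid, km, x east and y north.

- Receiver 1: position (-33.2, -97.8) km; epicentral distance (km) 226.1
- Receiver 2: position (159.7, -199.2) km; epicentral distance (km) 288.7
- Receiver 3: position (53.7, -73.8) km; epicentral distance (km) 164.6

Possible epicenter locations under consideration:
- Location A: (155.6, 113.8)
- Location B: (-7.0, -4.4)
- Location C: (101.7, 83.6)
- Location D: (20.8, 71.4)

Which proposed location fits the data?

For each candidate, compare |candidate − station| to the reported distance:
Location A: residuals Receiver 1 57.5, Receiver 2 24.3, Receiver 3 48.9 → max 57.5 km
Location B: residuals Receiver 1 129.1, Receiver 2 32.3, Receiver 3 72.4 → max 129.1 km
Location C: residuals Receiver 1 0.0, Receiver 2 0.0, Receiver 3 0.0 → max 0.0 km
Location D: residuals Receiver 1 48.5, Receiver 2 15.5, Receiver 3 15.7 → max 48.5 km
Only Location C has all residuals ≈ 0.

Location C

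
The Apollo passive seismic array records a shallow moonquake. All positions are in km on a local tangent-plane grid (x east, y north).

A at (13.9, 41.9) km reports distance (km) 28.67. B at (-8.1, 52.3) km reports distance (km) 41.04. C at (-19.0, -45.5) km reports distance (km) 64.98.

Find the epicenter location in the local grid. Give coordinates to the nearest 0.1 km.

Circle about each station: (x − 13.9)² + (y − 41.9)² = 28.67²; (x + 8.1)² + (y − 52.3)² = 41.04²; (x + 19.0)² + (y + 45.5)² = 64.98².
Subtracting the A equation from the B and C equations removes the quadratic terms:
-44.0 x + 20.8 y = -10.23
-65.8 x − 174.8 y = -2918.00
Solving the 2×2 system: x ≈ 6.9, y ≈ 14.1 km.
Check against A (with the unrounded x, y): √((x − 13.9)²+(y − 41.9)²) = 28.67 ≈ 28.67 km. ✓

6.9 km east, 14.1 km north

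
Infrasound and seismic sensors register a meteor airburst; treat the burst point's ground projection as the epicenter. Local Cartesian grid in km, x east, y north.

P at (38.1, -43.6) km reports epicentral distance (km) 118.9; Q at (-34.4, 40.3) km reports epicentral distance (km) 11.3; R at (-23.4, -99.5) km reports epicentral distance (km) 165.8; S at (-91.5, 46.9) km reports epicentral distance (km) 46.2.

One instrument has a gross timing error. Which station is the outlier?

R

Solve using three stations at a time. Using P, Q, S (subtract circle equations pairwise → linear system) gives (x, y) ≈ (-45.7, 40.7).
Distances from that point to each station vs reported:
  P: calculated 118.9 vs reported 118.9 → residual 0.0 km
  Q: calculated 11.3 vs reported 11.3 → residual 0.0 km
  R: calculated 142.0 vs reported 165.8 → residual 23.8 km
  S: calculated 46.2 vs reported 46.2 → residual 0.0 km
P, Q, S are mutually consistent (residuals ≈ 0); R is off by 23.8 km.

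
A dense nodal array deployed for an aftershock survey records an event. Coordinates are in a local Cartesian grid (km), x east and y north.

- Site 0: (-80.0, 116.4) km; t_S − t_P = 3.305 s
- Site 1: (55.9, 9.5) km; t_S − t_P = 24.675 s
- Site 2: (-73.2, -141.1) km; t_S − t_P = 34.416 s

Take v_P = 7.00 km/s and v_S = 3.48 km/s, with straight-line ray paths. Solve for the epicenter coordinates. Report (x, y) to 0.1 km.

Distance from S−P lag: d = Δt · v_P v_S / (v_P − v_S) = Δt · (7.00·3.48)/(7.00−3.48) ≈ 6.9205·Δt.
So d_Site 0 = 22.87, d_Site 1 = 170.76, d_Site 2 = 238.17 km.
Circle about each station: (x + 80.0)² + (y − 116.4)² = 22.87²; (x − 55.9)² + (y − 9.5)² = 170.76²; (x + 73.2)² + (y + 141.1)² = 238.17².
Subtracting the Site 0 equation from the Site 1 and Site 2 equations removes the quadratic terms:
271.8 x − 213.8 y = -45369.84
13.6 x − 515.0 y = -50883.42
Solving the 2×2 system: x ≈ -91.1, y ≈ 96.4 km.

-91.1 km east, 96.4 km north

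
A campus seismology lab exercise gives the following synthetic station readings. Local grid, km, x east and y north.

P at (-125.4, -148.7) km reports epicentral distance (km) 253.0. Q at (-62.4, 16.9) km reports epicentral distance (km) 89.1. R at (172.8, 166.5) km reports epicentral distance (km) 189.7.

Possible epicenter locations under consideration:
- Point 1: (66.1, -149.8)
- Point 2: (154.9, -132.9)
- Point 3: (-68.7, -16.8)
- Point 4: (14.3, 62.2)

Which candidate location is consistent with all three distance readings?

Point 4

For each candidate, compare |candidate − station| to the reported distance:
Point 1: residuals P 61.5, Q 121.4, R 144.1 → max 144.1 km
Point 2: residuals P 27.7, Q 174.8, R 110.2 → max 174.8 km
Point 3: residuals P 109.4, Q 54.8, R 113.5 → max 113.5 km
Point 4: residuals P 0.0, Q 0.0, R 0.0 → max 0.0 km
Only Point 4 has all residuals ≈ 0.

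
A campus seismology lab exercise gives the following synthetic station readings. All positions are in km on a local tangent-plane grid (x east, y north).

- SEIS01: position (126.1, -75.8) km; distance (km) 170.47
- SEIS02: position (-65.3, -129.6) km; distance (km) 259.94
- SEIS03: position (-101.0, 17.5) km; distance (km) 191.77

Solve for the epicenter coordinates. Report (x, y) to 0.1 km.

(77.5, 87.6)

Circle about each station: (x − 126.1)² + (y + 75.8)² = 170.47²; (x + 65.3)² + (y + 129.6)² = 259.94²; (x + 101.0)² + (y − 17.5)² = 191.77².
Subtracting pairs of circle equations eliminates x²+y² and gives linear equations (the radical axes):
-382.8 x − 107.6 y = -39095.38
-454.2 x + 186.6 y = -18855.31
Solving the 2×2 system: x ≈ 77.5, y ≈ 87.6 km.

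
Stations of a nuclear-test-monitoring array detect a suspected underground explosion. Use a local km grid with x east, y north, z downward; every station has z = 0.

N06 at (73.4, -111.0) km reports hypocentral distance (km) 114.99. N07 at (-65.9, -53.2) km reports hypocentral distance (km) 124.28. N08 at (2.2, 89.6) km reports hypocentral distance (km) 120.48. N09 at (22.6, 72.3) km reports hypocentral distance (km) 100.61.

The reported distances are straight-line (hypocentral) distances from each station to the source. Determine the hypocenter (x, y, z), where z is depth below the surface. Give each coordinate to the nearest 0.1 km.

Each station gives a sphere (x−x_i)² + (y−y_i)² + z² = d_i² (stations at z=0).
Subtracting the N06 sphere from N07 and N08: z² cancels, leaving linear equations in x and y:
-278.6 x + 115.6 y = -12758.33
-142.4 x + 401.2 y = -10968.29
Solving: x ≈ 40.401, y ≈ -12.999 km (keep extra digits for the depth step; rounded: 40.4, -13.0).
Then from the N06 sphere: z² = 114.99² − (x − 73.4)² − (y + 111.0)² with x = 40.401, y = -12.999, so z ≈ 50.295 ≈ 50.3 km.

(40.4, -13.0, 50.3)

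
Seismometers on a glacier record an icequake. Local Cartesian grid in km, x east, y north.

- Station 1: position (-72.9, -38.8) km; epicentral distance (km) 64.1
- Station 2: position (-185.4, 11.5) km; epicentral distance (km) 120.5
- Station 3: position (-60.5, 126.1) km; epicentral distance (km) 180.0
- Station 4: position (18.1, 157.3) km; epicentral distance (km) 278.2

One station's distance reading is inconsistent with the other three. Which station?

Station 3

Solve using three stations at a time. Using Station 1, Station 2, Station 4 (subtract circle equations pairwise → linear system) gives (x, y) ≈ (-115.5, -86.7).
Distances from that point to each station vs reported:
  Station 1: calculated 64.1 vs reported 64.1 → residual 0.0 km
  Station 2: calculated 120.5 vs reported 120.5 → residual 0.0 km
  Station 3: calculated 219.8 vs reported 180.0 → residual 39.8 km
  Station 4: calculated 278.2 vs reported 278.2 → residual 0.0 km
Station 1, Station 2, Station 4 are mutually consistent (residuals ≈ 0); Station 3 is off by 39.8 km.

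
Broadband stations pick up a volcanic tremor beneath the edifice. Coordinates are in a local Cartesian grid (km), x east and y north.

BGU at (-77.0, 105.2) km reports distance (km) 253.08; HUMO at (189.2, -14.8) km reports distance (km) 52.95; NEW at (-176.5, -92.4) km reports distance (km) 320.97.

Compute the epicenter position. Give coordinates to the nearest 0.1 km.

138.0 km east, -28.3 km north

Circle about each station: (x + 77.0)² + (y − 105.2)² = 253.08²; (x − 189.2)² + (y + 14.8)² = 52.95²; (x + 176.5)² + (y + 92.4)² = 320.97².
Subtracting the BGU equation from the HUMO and NEW equations removes the quadratic terms:
532.4 x − 240.0 y = 80265.42
-199.0 x − 395.2 y = -16278.28
Solving the 2×2 system: x ≈ 138.0, y ≈ -28.3 km.
Check against BGU (with the unrounded x, y): √((x + 77.0)²+(y − 105.2)²) = 253.08 ≈ 253.08 km. ✓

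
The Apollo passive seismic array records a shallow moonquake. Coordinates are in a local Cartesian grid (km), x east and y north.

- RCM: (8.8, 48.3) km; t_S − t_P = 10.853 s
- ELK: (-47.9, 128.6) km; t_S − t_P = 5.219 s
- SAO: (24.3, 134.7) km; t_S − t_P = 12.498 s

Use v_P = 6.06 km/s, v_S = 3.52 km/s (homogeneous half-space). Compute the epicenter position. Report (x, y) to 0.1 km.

Distance from S−P lag: d = Δt · v_P v_S / (v_P − v_S) = Δt · (6.06·3.52)/(6.06−3.52) ≈ 8.3981·Δt.
So d_RCM = 91.14, d_ELK = 43.83, d_SAO = 104.96 km.
Circle about each station: (x − 8.8)² + (y − 48.3)² = 91.14²; (x + 47.9)² + (y − 128.6)² = 43.83²; (x − 24.3)² + (y − 134.7)² = 104.96².
Subtracting the RCM equation from the ELK and SAO equations removes the quadratic terms:
-113.4 x + 160.6 y = 22807.47
31.0 x + 172.8 y = 13614.15
Solving the 2×2 system: x ≈ -71.4, y ≈ 91.6 km.

(-71.4, 91.6)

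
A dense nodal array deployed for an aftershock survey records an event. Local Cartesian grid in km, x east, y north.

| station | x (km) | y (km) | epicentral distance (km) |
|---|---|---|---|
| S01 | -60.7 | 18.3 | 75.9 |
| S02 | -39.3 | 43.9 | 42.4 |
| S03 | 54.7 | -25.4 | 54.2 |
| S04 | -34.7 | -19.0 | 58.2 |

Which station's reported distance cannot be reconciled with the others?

Solve using three stations at a time. Using S01, S03, S04 (subtract circle equations pairwise → linear system) gives (x, y) ≈ (14.9, 11.5).
Distances from that point to each station vs reported:
  S01: calculated 75.9 vs reported 75.9 → residual 0.0 km
  S02: calculated 63.2 vs reported 42.4 → residual 20.8 km
  S03: calculated 54.2 vs reported 54.2 → residual 0.0 km
  S04: calculated 58.2 vs reported 58.2 → residual 0.0 km
S01, S03, S04 are mutually consistent (residuals ≈ 0); S02 is off by 20.8 km.

S02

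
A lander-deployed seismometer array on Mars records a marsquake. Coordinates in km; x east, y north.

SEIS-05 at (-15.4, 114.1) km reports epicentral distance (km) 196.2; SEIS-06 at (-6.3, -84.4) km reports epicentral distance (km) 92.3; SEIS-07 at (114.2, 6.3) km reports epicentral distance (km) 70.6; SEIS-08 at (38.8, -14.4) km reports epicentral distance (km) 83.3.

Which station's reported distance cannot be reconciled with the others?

Solve using three stations at a time. Using SEIS-05, SEIS-06, SEIS-07 (subtract circle equations pairwise → linear system) gives (x, y) ≈ (81.7, -56.4).
Distances from that point to each station vs reported:
  SEIS-05: calculated 196.2 vs reported 196.2 → residual 0.0 km
  SEIS-06: calculated 92.3 vs reported 92.3 → residual 0.0 km
  SEIS-07: calculated 70.6 vs reported 70.6 → residual 0.0 km
  SEIS-08: calculated 60.0 vs reported 83.3 → residual 23.3 km
SEIS-05, SEIS-06, SEIS-07 are mutually consistent (residuals ≈ 0); SEIS-08 is off by 23.3 km.

SEIS-08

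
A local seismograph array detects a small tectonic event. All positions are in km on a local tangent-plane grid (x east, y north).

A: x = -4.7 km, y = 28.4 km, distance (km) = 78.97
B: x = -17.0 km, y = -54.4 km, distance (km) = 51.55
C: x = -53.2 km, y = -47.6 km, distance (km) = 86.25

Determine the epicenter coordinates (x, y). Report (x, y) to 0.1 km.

Circle about each station: (x + 4.7)² + (y − 28.4)² = 78.97²; (x + 17.0)² + (y + 54.4)² = 51.55²; (x + 53.2)² + (y + 47.6)² = 86.25².
Subtracting the A equation from the B and C equations removes the quadratic terms:
-24.6 x − 165.6 y = 5998.57
-97.0 x − 152.0 y = 3064.55
Solving the 2×2 system: x ≈ 32.8, y ≈ -41.1 km.

(32.8, -41.1)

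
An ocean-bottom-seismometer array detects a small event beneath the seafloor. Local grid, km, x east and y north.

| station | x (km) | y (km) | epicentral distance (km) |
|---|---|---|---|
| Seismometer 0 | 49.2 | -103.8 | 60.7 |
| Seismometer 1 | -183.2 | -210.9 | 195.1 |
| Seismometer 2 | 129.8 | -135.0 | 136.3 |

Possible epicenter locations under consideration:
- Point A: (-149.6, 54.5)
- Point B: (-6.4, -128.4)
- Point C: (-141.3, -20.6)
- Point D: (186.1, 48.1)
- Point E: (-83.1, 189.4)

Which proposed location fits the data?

Point B

For each candidate, compare |candidate − station| to the reported distance:
Point A: residuals Seismometer 0 193.4, Seismometer 1 72.4, Seismometer 2 201.3 → max 201.3 km
Point B: residuals Seismometer 0 0.1, Seismometer 1 0.0, Seismometer 2 0.1 → max 0.1 km
Point C: residuals Seismometer 0 147.2, Seismometer 1 0.2, Seismometer 2 157.9 → max 157.9 km
Point D: residuals Seismometer 0 143.8, Seismometer 1 256.0, Seismometer 2 55.3 → max 256.0 km
Point E: residuals Seismometer 0 261.0, Seismometer 1 217.5, Seismometer 2 251.7 → max 261.0 km
Only Point B has all residuals ≈ 0.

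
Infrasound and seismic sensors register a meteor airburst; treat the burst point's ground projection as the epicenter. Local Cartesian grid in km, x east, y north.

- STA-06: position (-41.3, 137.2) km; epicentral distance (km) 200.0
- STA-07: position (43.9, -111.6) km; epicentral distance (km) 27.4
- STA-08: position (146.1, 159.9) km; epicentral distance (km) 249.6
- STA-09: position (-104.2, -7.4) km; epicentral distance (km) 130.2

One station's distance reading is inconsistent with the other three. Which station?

Solve using three stations at a time. Using STA-06, STA-08, STA-09 (subtract circle equations pairwise → linear system) gives (x, y) ≈ (17.4, -54.0).
Distances from that point to each station vs reported:
  STA-06: calculated 200.0 vs reported 200.0 → residual 0.0 km
  STA-07: calculated 63.4 vs reported 27.4 → residual 36.0 km
  STA-08: calculated 249.6 vs reported 249.6 → residual 0.0 km
  STA-09: calculated 130.3 vs reported 130.2 → residual 0.1 km
STA-06, STA-08, STA-09 are mutually consistent (residuals ≈ 0); STA-07 is off by 36.0 km.

STA-07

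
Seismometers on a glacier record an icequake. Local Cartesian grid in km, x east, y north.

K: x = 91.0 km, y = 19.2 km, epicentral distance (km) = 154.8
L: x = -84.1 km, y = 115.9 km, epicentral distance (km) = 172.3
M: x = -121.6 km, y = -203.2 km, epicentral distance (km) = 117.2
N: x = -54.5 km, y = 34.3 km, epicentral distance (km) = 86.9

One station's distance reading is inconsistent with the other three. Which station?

Solve using three stations at a time. Using K, L, N (subtract circle equations pairwise → linear system) gives (x, y) ≈ (-46.3, -52.2).
Distances from that point to each station vs reported:
  K: calculated 154.8 vs reported 154.8 → residual 0.0 km
  L: calculated 172.3 vs reported 172.3 → residual 0.0 km
  M: calculated 168.7 vs reported 117.2 → residual 51.5 km
  N: calculated 86.9 vs reported 86.9 → residual 0.0 km
K, L, N are mutually consistent (residuals ≈ 0); M is off by 51.5 km.

M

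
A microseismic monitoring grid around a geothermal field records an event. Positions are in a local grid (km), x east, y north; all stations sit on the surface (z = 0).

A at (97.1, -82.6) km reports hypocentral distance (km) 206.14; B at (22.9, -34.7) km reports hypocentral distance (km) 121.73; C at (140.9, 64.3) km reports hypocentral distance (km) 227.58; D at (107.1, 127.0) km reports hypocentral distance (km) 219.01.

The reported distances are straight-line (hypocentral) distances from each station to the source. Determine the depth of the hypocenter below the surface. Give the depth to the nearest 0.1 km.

Each station gives a sphere (x−x_i)² + (y−y_i)² + z² = d_i² (stations at z=0).
Subtracting the A sphere from B and C: z² cancels, leaving linear equations in x and y:
-148.4 x + 95.8 y = 13152.84
87.6 x + 293.8 y = -1562.83
Solving: x ≈ -77.205, y ≈ 17.700 km (keep extra digits for the depth step; rounded: -77.2, 17.7).
Then from the A sphere: z² = 206.14² − (x − 97.1)² − (y + 82.6)² with x = -77.205, y = 17.700, so z ≈ 45.292 ≈ 45.3 km.

45.3 km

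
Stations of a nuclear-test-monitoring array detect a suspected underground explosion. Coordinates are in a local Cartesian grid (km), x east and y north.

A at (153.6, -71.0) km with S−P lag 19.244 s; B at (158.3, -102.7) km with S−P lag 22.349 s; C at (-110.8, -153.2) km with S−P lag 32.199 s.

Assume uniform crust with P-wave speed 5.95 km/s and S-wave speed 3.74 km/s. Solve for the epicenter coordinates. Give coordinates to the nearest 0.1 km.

Distance from S−P lag: d = Δt · v_P v_S / (v_P − v_S) = Δt · (5.95·3.74)/(5.95−3.74) ≈ 10.0692·Δt.
So d_A = 193.77, d_B = 225.04, d_C = 324.22 km.
Circle about each station: (x − 153.6)² + (y + 71.0)² = 193.77²; (x − 158.3)² + (y + 102.7)² = 225.04²; (x + 110.8)² + (y + 153.2)² = 324.22².
Subtracting the A equation from the B and C equations removes the quadratic terms:
9.4 x − 63.4 y = -6123.97
-528.8 x − 164.4 y = -60458.88
Solving the 2×2 system: x ≈ 80.6, y ≈ 108.5 km.
Check against A (with the unrounded x, y): √((x − 153.6)²+(y + 71.0)²) = 193.82 ≈ 193.77 km. ✓

x ≈ 80.6 km, y ≈ 108.5 km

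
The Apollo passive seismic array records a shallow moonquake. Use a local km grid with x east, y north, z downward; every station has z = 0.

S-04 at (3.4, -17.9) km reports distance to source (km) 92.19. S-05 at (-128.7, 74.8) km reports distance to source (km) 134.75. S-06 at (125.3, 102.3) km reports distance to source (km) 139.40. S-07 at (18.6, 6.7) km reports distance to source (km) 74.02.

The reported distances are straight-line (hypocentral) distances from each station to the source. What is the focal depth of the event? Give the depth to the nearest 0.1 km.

Each station gives a sphere (x−x_i)² + (y−y_i)² + z² = d_i² (stations at z=0).
Subtracting the S-04 sphere from S-05 and S-06: z² cancels, leaving linear equations in x and y:
-264.2 x + 185.4 y = 12168.19
243.8 x + 240.4 y = 14900.05
Solving: x ≈ -1.497, y ≈ 63.499 km (keep extra digits for the depth step; rounded: -1.5, 63.5).
Then from the S-04 sphere: z² = 92.19² − (x − 3.4)² − (y + 17.9)² with x = -1.497, y = 63.499, so z ≈ 43.003 ≈ 43.0 km.

z ≈ 43.0 km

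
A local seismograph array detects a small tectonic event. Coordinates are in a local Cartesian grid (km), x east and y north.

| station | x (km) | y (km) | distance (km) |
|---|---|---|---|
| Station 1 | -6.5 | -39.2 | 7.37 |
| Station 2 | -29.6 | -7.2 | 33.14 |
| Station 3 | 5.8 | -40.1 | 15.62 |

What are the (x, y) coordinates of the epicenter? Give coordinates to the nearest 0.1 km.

Circle about each station: (x + 6.5)² + (y + 39.2)² = 7.37²; (x + 29.6)² + (y + 7.2)² = 33.14²; (x − 5.8)² + (y + 40.1)² = 15.62².
Subtracting the Station 1 equation from the Station 2 and Station 3 equations removes the quadratic terms:
-46.2 x + 64.0 y = -1694.83
24.6 x − 1.8 y = -126.91
Solving the 2×2 system: x ≈ -7.5, y ≈ -31.9 km.

x ≈ -7.5 km, y ≈ -31.9 km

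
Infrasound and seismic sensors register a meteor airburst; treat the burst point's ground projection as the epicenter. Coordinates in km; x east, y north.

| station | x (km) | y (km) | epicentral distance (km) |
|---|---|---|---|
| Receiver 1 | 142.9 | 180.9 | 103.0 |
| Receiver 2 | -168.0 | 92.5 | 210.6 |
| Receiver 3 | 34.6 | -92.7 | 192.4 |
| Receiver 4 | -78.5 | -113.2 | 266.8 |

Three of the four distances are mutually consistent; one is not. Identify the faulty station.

Receiver 2

Solve using three stations at a time. Using Receiver 1, Receiver 3, Receiver 4 (subtract circle equations pairwise → linear system) gives (x, y) ≈ (94.1, 90.3).
Distances from that point to each station vs reported:
  Receiver 1: calculated 103.0 vs reported 103.0 → residual 0.0 km
  Receiver 2: calculated 262.1 vs reported 210.6 → residual 51.5 km
  Receiver 3: calculated 192.4 vs reported 192.4 → residual 0.0 km
  Receiver 4: calculated 266.8 vs reported 266.8 → residual 0.0 km
Receiver 1, Receiver 3, Receiver 4 are mutually consistent (residuals ≈ 0); Receiver 2 is off by 51.5 km.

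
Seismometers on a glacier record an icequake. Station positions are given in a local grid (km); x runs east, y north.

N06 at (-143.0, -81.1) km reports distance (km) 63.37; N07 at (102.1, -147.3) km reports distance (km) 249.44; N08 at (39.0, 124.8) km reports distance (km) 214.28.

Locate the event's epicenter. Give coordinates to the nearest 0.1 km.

-114.9 km east, -24.3 km north

Circle about each station: (x + 143.0)² + (y + 81.1)² = 63.37²; (x − 102.1)² + (y + 147.3)² = 249.44²; (x − 39.0)² + (y − 124.8)² = 214.28².
Subtracting pairs of circle equations eliminates x²+y² and gives linear equations (the radical axes):
490.2 x − 132.4 y = -53109.07
364.0 x + 411.8 y = -51830.33
Solving the 2×2 system: x ≈ -114.9, y ≈ -24.3 km.
Check against N06 (with the unrounded x, y): √((x + 143.0)²+(y + 81.1)²) = 63.37 ≈ 63.37 km. ✓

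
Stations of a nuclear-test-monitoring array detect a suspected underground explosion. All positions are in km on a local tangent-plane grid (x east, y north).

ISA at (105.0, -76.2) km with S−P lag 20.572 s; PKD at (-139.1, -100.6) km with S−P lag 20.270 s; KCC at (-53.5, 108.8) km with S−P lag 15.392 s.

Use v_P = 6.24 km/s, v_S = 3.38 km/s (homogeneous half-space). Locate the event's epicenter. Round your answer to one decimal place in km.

x ≈ -27.1 km, y ≈ -1.6 km

Distance from S−P lag: d = Δt · v_P v_S / (v_P − v_S) = Δt · (6.24·3.38)/(6.24−3.38) ≈ 7.3745·Δt.
So d_ISA = 151.71, d_PKD = 149.48, d_KCC = 113.51 km.
Circle about each station: (x − 105.0)² + (y + 76.2)² = 151.71²; (x + 139.1)² + (y + 100.6)² = 149.48²; (x + 53.5)² + (y − 108.8)² = 113.51².
Subtracting pairs of circle equations eliminates x²+y² and gives linear equations (the radical axes):
-488.2 x − 48.8 y = 13309.38
-317.0 x + 370.0 y = 7999.65
Solving the 2×2 system: x ≈ -27.1, y ≈ -1.6 km.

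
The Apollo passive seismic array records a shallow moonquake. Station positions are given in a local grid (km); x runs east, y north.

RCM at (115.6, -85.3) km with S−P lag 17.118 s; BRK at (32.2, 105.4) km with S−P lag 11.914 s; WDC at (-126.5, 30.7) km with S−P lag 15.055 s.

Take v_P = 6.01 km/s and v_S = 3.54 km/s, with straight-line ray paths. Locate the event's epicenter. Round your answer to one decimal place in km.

Distance from S−P lag: d = Δt · v_P v_S / (v_P − v_S) = Δt · (6.01·3.54)/(6.01−3.54) ≈ 8.6135·Δt.
So d_RCM = 147.45, d_BRK = 102.62, d_WDC = 129.68 km.
Circle about each station: (x − 115.6)² + (y + 85.3)² = 147.45²; (x − 32.2)² + (y − 105.4)² = 102.62²; (x + 126.5)² + (y − 30.7)² = 129.68².
Subtracting pairs of circle equations eliminates x²+y² and gives linear equations (the radical axes):
-166.8 x + 381.4 y = 2717.19
-484.2 x + 232.0 y = 1229.89
Solving the 2×2 system: x ≈ 1.1, y ≈ 7.6 km.
Check against RCM (with the unrounded x, y): √((x − 115.6)²+(y + 85.3)²) = 147.45 ≈ 147.45 km. ✓

(1.1, 7.6)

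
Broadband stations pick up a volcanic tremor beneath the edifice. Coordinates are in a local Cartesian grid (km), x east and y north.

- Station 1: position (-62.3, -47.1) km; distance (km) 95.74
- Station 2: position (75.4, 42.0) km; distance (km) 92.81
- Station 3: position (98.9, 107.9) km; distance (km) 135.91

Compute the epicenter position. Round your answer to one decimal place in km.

Circle about each station: (x + 62.3)² + (y + 47.1)² = 95.74²; (x − 75.4)² + (y − 42.0)² = 92.81²; (x − 98.9)² + (y − 107.9)² = 135.91².
Subtracting the Station 1 equation from the Station 2 and Station 3 equations removes the quadratic terms:
275.4 x + 178.2 y = 1901.91
322.4 x + 310.0 y = 6018.54
Solving the 2×2 system: x ≈ -17.3, y ≈ 37.4 km.

x ≈ -17.3 km, y ≈ 37.4 km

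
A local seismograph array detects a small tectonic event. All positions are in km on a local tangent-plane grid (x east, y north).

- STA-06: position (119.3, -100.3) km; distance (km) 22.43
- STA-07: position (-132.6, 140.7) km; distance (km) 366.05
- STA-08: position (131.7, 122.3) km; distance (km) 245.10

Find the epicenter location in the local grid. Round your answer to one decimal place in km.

x ≈ 121.7 km, y ≈ -122.6 km

Circle about each station: (x − 119.3)² + (y + 100.3)² = 22.43²; (x + 132.6)² + (y − 140.7)² = 366.05²; (x − 131.7)² + (y − 122.3)² = 245.10².
Subtracting pairs of circle equations eliminates x²+y² and gives linear equations (the radical axes):
-503.8 x + 482.0 y = -120402.83
24.8 x + 445.2 y = -51561.31
Solving the 2×2 system: x ≈ 121.7, y ≈ -122.6 km.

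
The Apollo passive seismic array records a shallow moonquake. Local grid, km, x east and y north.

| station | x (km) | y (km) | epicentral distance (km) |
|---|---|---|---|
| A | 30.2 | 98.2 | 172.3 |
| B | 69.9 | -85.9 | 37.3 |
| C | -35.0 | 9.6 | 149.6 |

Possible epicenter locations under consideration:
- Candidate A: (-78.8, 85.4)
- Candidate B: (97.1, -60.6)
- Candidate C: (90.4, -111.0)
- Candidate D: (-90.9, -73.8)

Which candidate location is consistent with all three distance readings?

For each candidate, compare |candidate − station| to the reported distance:
Candidate A: residuals A 62.6, B 189.5, C 62.1 → max 189.5 km
Candidate B: residuals A 0.0, B 0.2, C 0.0 → max 0.2 km
Candidate C: residuals A 45.4, B 4.9, C 24.4 → max 45.4 km
Candidate D: residuals A 38.1, B 124.0, C 49.2 → max 124.0 km
Only Candidate B has all residuals ≈ 0.

Candidate B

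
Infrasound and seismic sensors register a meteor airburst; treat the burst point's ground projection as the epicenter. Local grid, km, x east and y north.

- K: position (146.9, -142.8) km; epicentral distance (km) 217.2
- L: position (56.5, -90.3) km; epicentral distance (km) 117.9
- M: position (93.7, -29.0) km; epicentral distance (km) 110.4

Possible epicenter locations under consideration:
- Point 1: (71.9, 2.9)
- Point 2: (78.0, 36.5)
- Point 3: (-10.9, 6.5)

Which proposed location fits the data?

For each candidate, compare |candidate − station| to the reported distance:
Point 1: residuals K 53.3, L 23.4, M 71.8 → max 71.8 km
Point 2: residuals K 25.1, L 10.7, M 43.0 → max 43.0 km
Point 3: residuals K 0.0, L 0.1, M 0.1 → max 0.1 km
Only Point 3 has all residuals ≈ 0.

Point 3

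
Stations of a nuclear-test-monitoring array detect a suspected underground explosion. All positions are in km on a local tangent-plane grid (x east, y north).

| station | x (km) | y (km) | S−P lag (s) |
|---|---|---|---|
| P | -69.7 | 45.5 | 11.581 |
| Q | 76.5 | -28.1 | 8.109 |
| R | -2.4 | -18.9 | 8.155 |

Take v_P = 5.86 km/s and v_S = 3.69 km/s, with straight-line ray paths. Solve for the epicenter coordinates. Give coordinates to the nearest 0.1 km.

Distance from S−P lag: d = Δt · v_P v_S / (v_P − v_S) = Δt · (5.86·3.69)/(5.86−3.69) ≈ 9.9647·Δt.
So d_P = 115.40, d_Q = 80.80, d_R = 81.26 km.
Circle about each station: (x + 69.7)² + (y − 45.5)² = 115.40²; (x − 76.5)² + (y + 28.1)² = 80.80²; (x + 2.4)² + (y + 18.9)² = 81.26².
Subtracting pairs of circle equations eliminates x²+y² and gives linear equations (the radical axes):
292.4 x − 147.2 y = 6502.04
134.6 x − 128.8 y = 148.60
Solving the 2×2 system: x ≈ 45.7, y ≈ 46.6 km.

x ≈ 45.7 km, y ≈ 46.6 km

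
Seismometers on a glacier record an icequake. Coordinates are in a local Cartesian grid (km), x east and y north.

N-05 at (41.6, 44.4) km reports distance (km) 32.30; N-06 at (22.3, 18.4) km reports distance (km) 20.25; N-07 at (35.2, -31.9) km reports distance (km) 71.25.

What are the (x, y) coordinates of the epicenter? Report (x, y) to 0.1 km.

10.7 km east, 35.0 km north

Circle about each station: (x − 41.6)² + (y − 44.4)² = 32.30²; (x − 22.3)² + (y − 18.4)² = 20.25²; (x − 35.2)² + (y + 31.9)² = 71.25².
Subtracting the N-05 equation from the N-06 and N-07 equations removes the quadratic terms:
-38.6 x − 52.0 y = -2232.84
-12.8 x − 152.6 y = -5478.54
Solving the 2×2 system: x ≈ 10.7, y ≈ 35.0 km.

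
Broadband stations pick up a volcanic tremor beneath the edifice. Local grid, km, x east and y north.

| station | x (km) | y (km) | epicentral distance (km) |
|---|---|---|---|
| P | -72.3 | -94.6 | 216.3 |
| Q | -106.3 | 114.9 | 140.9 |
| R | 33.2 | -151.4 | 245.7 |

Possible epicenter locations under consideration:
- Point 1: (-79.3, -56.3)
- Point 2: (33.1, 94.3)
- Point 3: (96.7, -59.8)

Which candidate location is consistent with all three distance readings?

Point 2

For each candidate, compare |candidate − station| to the reported distance:
Point 1: residuals P 177.4, Q 32.4, R 98.4 → max 177.4 km
Point 2: residuals P 0.0, Q 0.0, R 0.0 → max 0.0 km
Point 3: residuals P 43.8, Q 126.9, R 134.2 → max 134.2 km
Only Point 2 has all residuals ≈ 0.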